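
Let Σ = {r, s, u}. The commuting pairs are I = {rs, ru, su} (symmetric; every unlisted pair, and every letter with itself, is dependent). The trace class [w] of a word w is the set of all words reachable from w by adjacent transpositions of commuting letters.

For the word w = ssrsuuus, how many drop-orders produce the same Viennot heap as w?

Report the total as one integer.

280

0(s) covers ∅
1(s) covers 0:s
2(r) covers ∅
3(s) covers 1:s
4(u) covers ∅
5(u) covers 4:u
6(u) covers 5:u
7(s) covers 3:s
floor of heap: 0:s, 2:r, 4:u
completions by unplaced set U, small U first (add the entries for U minus each lowest piece of U):
  |U|=1: {2}:1  {6}:1  {7}:1
  |U|=2: {2,6}:2  {2,7}:2  {3,7}:1  {5,6}:1  {6,7}:2
  |U|=3: {1,3,7}:1  {2,3,7}:3  {2,5,6}:3  {2,6,7}:6  {3,6,7}:3  {4,5,6}:1  {5,6,7}:3
  |U|=4: {0,1,3,7}:1  {1,2,3,7}:4  {1,3,6,7}:4  {2,3,6,7}:12  {2,4,5,6}:4  {2,5,6,7}:12  {3,5,6,7}:6  {4,5,6,7}:4
  |U|=5: {0,1,2,3,7}:5  {0,1,3,6,7}:5  {1,2,3,6,7}:20  {1,3,5,6,7}:10  {2,3,5,6,7}:30  {2,4,5,6,7}:20  {3,4,5,6,7}:10
  |U|=6: {0,1,2,3,6,7}:30  {0,1,3,5,6,7}:15  {1,2,3,5,6,7}:60  {1,3,4,5,6,7}:20  {2,3,4,5,6,7}:60
  start at 0(s): 140
  start at 2(r): 35
  start at 4(u): 105
sum over floor = 280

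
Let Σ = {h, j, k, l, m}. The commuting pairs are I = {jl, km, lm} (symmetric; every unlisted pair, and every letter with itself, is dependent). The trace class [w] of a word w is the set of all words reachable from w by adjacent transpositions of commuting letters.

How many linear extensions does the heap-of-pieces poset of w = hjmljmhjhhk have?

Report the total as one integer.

5

0(h) covers ∅
1(j) covers 0:h
2(m) covers 1:j
3(l) covers 0:h
4(j) covers 2:m
5(m) covers 4:j
6(h) covers 3:l, 5:m
7(j) covers 6:h
8(h) covers 7:j
9(h) covers 8:h
10(k) covers 9:h
floor of heap: 0:h
completions by unplaced set U, small U first (add the entries for U minus each lowest piece of U):
  |U|=1: {10}:1
  |U|=2: {9,10}:1
  |U|=3: {8,9,10}:1
  |U|=4: {7,8,9,10}:1
  |U|=5: {6,7,8,9,10}:1
  |U|=6: {3,6,7,8,9,10}:1  {5,6,7,8,9,10}:1
  |U|=7: {3,5,6,7,8,9,10}:2  {4,5,6,7,8,9,10}:1
  |U|=8: {2,4,5,6,7,8,9,10}:1  {3,4,5,6,7,8,9,10}:3
  |U|=9: {1,2,4,5,6,7,8,9,10}:1  {2,3,4,5,6,7,8,9,10}:4
  start at 0(h): 5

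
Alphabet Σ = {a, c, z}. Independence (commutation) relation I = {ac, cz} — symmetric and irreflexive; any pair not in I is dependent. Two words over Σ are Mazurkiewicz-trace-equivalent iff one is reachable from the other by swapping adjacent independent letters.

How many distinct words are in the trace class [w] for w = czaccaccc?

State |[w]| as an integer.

84

#0=c has no predecessor
#1=z has no predecessor
#2=a depends on [1:z]
#3=c depends on [0:c]
#4=c depends on [3:c]
#5=a depends on [2:a]
#6=c depends on [4:c]
#7=c depends on [6:c]
#8=c depends on [7:c]
sources: [0:c, 1:z]
N(rest) = Σ N(rest − s) over sources s of rest; N(one piece) = 1:
  size 1 → [5]=1  [8]=1
  size 2 → [2,5]=1  [5,8]=2  [7,8]=1
  size 3 → [1,2,5]=1  [2,5,8]=3  [5,7,8]=3  [6,7,8]=1
  size 4 → [1,2,5,8]=4  [2,5,7,8]=6  [4,6,7,8]=1  [5,6,7,8]=4
  size 5 → [1,2,5,7,8]=10  [2,5,6,7,8]=10  [3,4,6,7,8]=1  [4,5,6,7,8]=5
  size 6 → [0,3,4,6,7,8]=1  [1,2,5,6,7,8]=20  [2,4,5,6,7,8]=15  [3,4,5,6,7,8]=6
  size 7 → [0,3,4,5,6,7,8]=7  [1,2,4,5,6,7,8]=35  [2,3,4,5,6,7,8]=21
  first=0(c) contributes 56
  first=1(z) contributes 28
|[w]| = 84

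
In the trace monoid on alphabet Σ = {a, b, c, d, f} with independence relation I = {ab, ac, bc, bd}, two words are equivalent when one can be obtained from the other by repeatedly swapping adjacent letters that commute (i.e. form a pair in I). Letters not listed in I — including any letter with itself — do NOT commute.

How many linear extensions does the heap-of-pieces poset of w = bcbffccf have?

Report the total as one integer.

3

0(b) covers ∅
1(c) covers ∅
2(b) covers 0:b
3(f) covers 1:c, 2:b
4(f) covers 3:f
5(c) covers 4:f
6(c) covers 5:c
7(f) covers 6:c
floor of heap: 0:b, 1:c
completions by unplaced set U, small U first (add the entries for U minus each lowest piece of U):
  |U|=1: {7}:1
  |U|=2: {6,7}:1
  |U|=3: {5,6,7}:1
  |U|=4: {4,5,6,7}:1
  |U|=5: {3,4,5,6,7}:1
  |U|=6: {1,3,4,5,6,7}:1  {2,3,4,5,6,7}:1
  start at 0(b): 2
  start at 1(c): 1
sum over floor = 3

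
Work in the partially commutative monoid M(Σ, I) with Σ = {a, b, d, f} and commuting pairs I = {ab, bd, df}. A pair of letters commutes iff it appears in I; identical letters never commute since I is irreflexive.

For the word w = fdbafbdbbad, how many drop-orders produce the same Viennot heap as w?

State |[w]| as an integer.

170

piece 0:f — minimal
piece 1:d — minimal
piece 2:b rests on {0:f}
piece 3:a rests on {0:f, 1:d}
piece 4:f rests on {2:b, 3:a}
piece 5:b rests on {4:f}
piece 6:d rests on {3:a}
piece 7:b rests on {5:b}
piece 8:b rests on {7:b}
piece 9:a rests on {4:f, 6:d}
piece 10:d rests on {9:a}
minimal pieces: {0:f, 1:d}
ways to finish when only these pieces remain (= sum over removing one remaining piece with nothing left below it):
  1 left: {8}→1  {10}→1
  2 left: {7,8}→1  {8,10}→2  {9,10}→1
  3 left: {5,7,8}→1  {6,9,10}→1  {7,8,10}→3  {8,9,10}→3
  4 left: {5,7,8,10}→4  {6,8,9,10}→4  {7,8,9,10}→6
  5 left: {5,7,8,9,10}→10  {6,7,8,9,10}→10
  6 left: {4,5,7,8,9,10}→10  {5,6,7,8,9,10}→20
  7 left: {2,4,5,7,8,9,10}→10  {4,5,6,7,8,9,10}→30
  8 left: {2,4,5,6,7,8,9,10}→40  {3,4,5,6,7,8,9,10}→30
  9 left: {1,3,4,5,6,7,8,9,10}→30  {2,3,4,5,6,7,8,9,10}→70
  placing 0:f first → 100 extensions
  placing 1:d first → 70 extensions
total linear extensions = 170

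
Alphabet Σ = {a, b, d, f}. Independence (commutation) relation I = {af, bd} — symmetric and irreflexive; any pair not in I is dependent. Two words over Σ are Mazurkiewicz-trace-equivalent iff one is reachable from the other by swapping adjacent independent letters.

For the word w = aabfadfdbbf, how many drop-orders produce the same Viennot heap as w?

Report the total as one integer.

6

drop 0:a onto floor
drop 1:a onto {0:a}
drop 2:b onto {1:a}
drop 3:f onto {2:b}
drop 4:a onto {2:b}
drop 5:d onto {3:f, 4:a}
drop 6:f onto {5:d}
drop 7:d onto {6:f}
drop 8:b onto {6:f}
drop 9:b onto {8:b}
drop 10:f onto {7:d, 9:b}
ground layer = {0:a}
drop-orders for the pieces not yet dropped (sum over which currently-grounded one goes next):
  1 to go: {10} 1
  2 to go: {7,10} 1  {9,10} 1
  3 to go: {7,9,10} 2  {8,9,10} 1
  4 to go: {7,8,9,10} 3
  5 to go: {6,7,8,9,10} 3
  6 to go: {5,6,7,8,9,10} 3
  7 to go: {3,5,6,7,8,9,10} 3  {4,5,6,7,8,9,10} 3
  8 to go: {3,4,5,6,7,8,9,10} 6
  9 to go: {2,3,4,5,6,7,8,9,10} 6
  if 0:a drops first: 6 orders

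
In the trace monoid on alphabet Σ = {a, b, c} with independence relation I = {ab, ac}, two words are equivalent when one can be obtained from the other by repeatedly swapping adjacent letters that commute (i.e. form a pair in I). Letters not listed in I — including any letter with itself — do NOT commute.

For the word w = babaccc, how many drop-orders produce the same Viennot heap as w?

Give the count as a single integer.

21

0(b) covers ∅
1(a) covers ∅
2(b) covers 0:b
3(a) covers 1:a
4(c) covers 2:b
5(c) covers 4:c
6(c) covers 5:c
floor of heap: 0:b, 1:a
completions by unplaced set U, small U first (add the entries for U minus each lowest piece of U):
  |U|=1: {3}:1  {6}:1
  |U|=2: {1,3}:1  {3,6}:2  {5,6}:1
  |U|=3: {1,3,6}:3  {3,5,6}:3  {4,5,6}:1
  |U|=4: {1,3,5,6}:6  {2,4,5,6}:1  {3,4,5,6}:4
  |U|=5: {0,2,4,5,6}:1  {1,3,4,5,6}:10  {2,3,4,5,6}:5
  start at 0(b): 15
  start at 1(a): 6
sum over floor = 21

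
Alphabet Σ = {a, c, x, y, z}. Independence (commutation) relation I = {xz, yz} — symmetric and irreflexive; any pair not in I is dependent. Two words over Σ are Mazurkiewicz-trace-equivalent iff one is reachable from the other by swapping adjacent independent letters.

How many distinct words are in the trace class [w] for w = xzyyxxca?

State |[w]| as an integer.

piece 0:x — minimal
piece 1:z — minimal
piece 2:y rests on {0:x}
piece 3:y rests on {2:y}
piece 4:x rests on {3:y}
piece 5:x rests on {4:x}
piece 6:c rests on {1:z, 5:x}
piece 7:a rests on {6:c}
minimal pieces: {0:x, 1:z}
ways to finish when only these pieces remain (= sum over removing one remaining piece with nothing left below it):
  1 left: {7}→1
  2 left: {6,7}→1
  3 left: {1,6,7}→1  {5,6,7}→1
  4 left: {1,5,6,7}→2  {4,5,6,7}→1
  5 left: {1,4,5,6,7}→3  {3,4,5,6,7}→1
  6 left: {1,3,4,5,6,7}→4  {2,3,4,5,6,7}→1
  placing 0:x first → 5 extensions
  placing 1:z first → 1 extensions
total linear extensions = 6

6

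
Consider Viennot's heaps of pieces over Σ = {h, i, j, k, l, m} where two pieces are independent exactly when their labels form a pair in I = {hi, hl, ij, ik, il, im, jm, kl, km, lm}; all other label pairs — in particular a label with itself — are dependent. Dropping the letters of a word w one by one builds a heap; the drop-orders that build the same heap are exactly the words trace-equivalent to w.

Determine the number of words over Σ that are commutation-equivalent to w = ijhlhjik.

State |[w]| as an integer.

#0=i has no predecessor
#1=j has no predecessor
#2=h depends on [1:j]
#3=l depends on [1:j]
#4=h depends on [2:h]
#5=j depends on [3:l, 4:h]
#6=i depends on [0:i]
#7=k depends on [5:j]
sources: [0:i, 1:j]
N(rest) = Σ N(rest − s) over sources s of rest; N(one piece) = 1:
  size 1 → [6]=1  [7]=1
  size 2 → [0,6]=1  [5,7]=1  [6,7]=2
  size 3 → [0,6,7]=3  [3,5,7]=1  [4,5,7]=1  [5,6,7]=3
  size 4 → [0,5,6,7]=6  [2,4,5,7]=1  [3,4,5,7]=2  [3,5,6,7]=4  [4,5,6,7]=4
  size 5 → [0,3,5,6,7]=10  [0,4,5,6,7]=10  [2,3,4,5,7]=3  [2,4,5,6,7]=5  [3,4,5,6,7]=10
  size 6 → [0,2,4,5,6,7]=15  [0,3,4,5,6,7]=30  [1,2,3,4,5,7]=3  [2,3,4,5,6,7]=18
  first=0(i) contributes 21
  first=1(j) contributes 63
|[w]| = 84

84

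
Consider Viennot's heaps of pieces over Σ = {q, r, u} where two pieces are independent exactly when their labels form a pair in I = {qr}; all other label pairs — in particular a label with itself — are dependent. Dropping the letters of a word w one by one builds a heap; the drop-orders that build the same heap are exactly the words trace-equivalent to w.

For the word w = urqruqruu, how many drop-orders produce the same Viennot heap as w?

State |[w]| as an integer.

drop 0:u onto floor
drop 1:r onto {0:u}
drop 2:q onto {0:u}
drop 3:r onto {1:r}
drop 4:u onto {2:q, 3:r}
drop 5:q onto {4:u}
drop 6:r onto {4:u}
drop 7:u onto {5:q, 6:r}
drop 8:u onto {7:u}
ground layer = {0:u}
drop-orders for the pieces not yet dropped (sum over which currently-grounded one goes next):
  1 to go: {8} 1
  2 to go: {7,8} 1
  3 to go: {5,7,8} 1  {6,7,8} 1
  4 to go: {5,6,7,8} 2
  5 to go: {4,5,6,7,8} 2
  6 to go: {2,4,5,6,7,8} 2  {3,4,5,6,7,8} 2
  7 to go: {1,3,4,5,6,7,8} 2  {2,3,4,5,6,7,8} 4
  if 0:u drops first: 6 orders

6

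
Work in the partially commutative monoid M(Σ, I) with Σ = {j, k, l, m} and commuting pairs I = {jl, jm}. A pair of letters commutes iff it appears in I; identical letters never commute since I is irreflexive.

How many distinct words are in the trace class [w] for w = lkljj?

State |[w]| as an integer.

3

drop 0:l onto floor
drop 1:k onto {0:l}
drop 2:l onto {1:k}
drop 3:j onto {1:k}
drop 4:j onto {3:j}
ground layer = {0:l}
drop-orders for the pieces not yet dropped (sum over which currently-grounded one goes next):
  1 to go: {2} 1  {4} 1
  2 to go: {2,4} 2  {3,4} 1
  3 to go: {2,3,4} 3
  if 0:l drops first: 3 orders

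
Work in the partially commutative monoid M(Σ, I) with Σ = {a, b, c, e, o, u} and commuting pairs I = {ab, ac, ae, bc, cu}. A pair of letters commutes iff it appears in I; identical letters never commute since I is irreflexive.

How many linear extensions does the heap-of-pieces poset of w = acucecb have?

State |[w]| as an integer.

12

#0=a has no predecessor
#1=c has no predecessor
#2=u depends on [0:a]
#3=c depends on [1:c]
#4=e depends on [2:u, 3:c]
#5=c depends on [4:e]
#6=b depends on [4:e]
sources: [0:a, 1:c]
N(rest) = Σ N(rest − s) over sources s of rest; N(one piece) = 1:
  size 1 → [5]=1  [6]=1
  size 2 → [5,6]=2
  size 3 → [4,5,6]=2
  size 4 → [2,4,5,6]=2  [3,4,5,6]=2
  size 5 → [0,2,4,5,6]=2  [1,3,4,5,6]=2  [2,3,4,5,6]=4
  first=0(a) contributes 6
  first=1(c) contributes 6
|[w]| = 12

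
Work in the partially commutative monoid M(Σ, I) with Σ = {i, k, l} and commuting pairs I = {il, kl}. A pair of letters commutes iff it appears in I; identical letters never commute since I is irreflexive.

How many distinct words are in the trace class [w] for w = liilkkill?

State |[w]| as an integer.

126

0(l) covers ∅
1(i) covers ∅
2(i) covers 1:i
3(l) covers 0:l
4(k) covers 2:i
5(k) covers 4:k
6(i) covers 5:k
7(l) covers 3:l
8(l) covers 7:l
floor of heap: 0:l, 1:i
completions by unplaced set U, small U first (add the entries for U minus each lowest piece of U):
  |U|=1: {6}:1  {8}:1
  |U|=2: {5,6}:1  {6,8}:2  {7,8}:1
  |U|=3: {3,7,8}:1  {4,5,6}:1  {5,6,8}:3  {6,7,8}:3
  |U|=4: {0,3,7,8}:1  {2,4,5,6}:1  {3,6,7,8}:4  {4,5,6,8}:4  {5,6,7,8}:6
  |U|=5: {0,3,6,7,8}:5  {1,2,4,5,6}:1  {2,4,5,6,8}:5  {3,5,6,7,8}:10  {4,5,6,7,8}:10
  |U|=6: {0,3,5,6,7,8}:15  {1,2,4,5,6,8}:6  {2,4,5,6,7,8}:15  {3,4,5,6,7,8}:20
  |U|=7: {0,3,4,5,6,7,8}:35  {1,2,4,5,6,7,8}:21  {2,3,4,5,6,7,8}:35
  start at 0(l): 56
  start at 1(i): 70
sum over floor = 126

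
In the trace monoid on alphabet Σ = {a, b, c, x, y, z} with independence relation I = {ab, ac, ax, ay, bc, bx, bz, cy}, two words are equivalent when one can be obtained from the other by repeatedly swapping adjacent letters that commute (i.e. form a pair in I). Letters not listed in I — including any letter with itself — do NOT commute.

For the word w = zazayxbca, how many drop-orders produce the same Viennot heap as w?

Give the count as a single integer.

45

piece 0:z — minimal
piece 1:a rests on {0:z}
piece 2:z rests on {1:a}
piece 3:a rests on {2:z}
piece 4:y rests on {2:z}
piece 5:x rests on {4:y}
piece 6:b rests on {4:y}
piece 7:c rests on {5:x}
piece 8:a rests on {3:a}
minimal pieces: {0:z}
ways to finish when only these pieces remain (= sum over removing one remaining piece with nothing left below it):
  1 left: {6}→1  {7}→1  {8}→1
  2 left: {3,8}→1  {5,7}→1  {6,7}→2  {6,8}→2  {7,8}→2
  3 left: {3,6,8}→3  {3,7,8}→3  {5,6,7}→3  {5,7,8}→3  {6,7,8}→6
  4 left: {3,5,7,8}→6  {3,6,7,8}→12  {4,5,6,7}→3  {5,6,7,8}→12
  5 left: {3,5,6,7,8}→30  {4,5,6,7,8}→15
  6 left: {3,4,5,6,7,8}→45
  7 left: {2,3,4,5,6,7,8}→45
  placing 0:z first → 45 extensions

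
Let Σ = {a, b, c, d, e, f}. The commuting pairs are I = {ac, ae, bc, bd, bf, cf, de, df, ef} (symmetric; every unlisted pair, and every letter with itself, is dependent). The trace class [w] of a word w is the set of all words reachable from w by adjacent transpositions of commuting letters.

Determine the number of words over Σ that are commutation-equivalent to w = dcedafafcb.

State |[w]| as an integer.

0(d) covers ∅
1(c) covers 0:d
2(e) covers 1:c
3(d) covers 1:c
4(a) covers 3:d
5(f) covers 4:a
6(a) covers 5:f
7(f) covers 6:a
8(c) covers 2:e, 3:d
9(b) covers 2:e, 6:a
floor of heap: 0:d
completions by unplaced set U, small U first (add the entries for U minus each lowest piece of U):
  |U|=1: {7}:1  {8}:1  {9}:1
  |U|=2: {7,8}:2  {7,9}:2  {8,9}:2
  |U|=3: {2,8,9}:2  {6,7,9}:2  {7,8,9}:6
  |U|=4: {2,7,8,9}:8  {5,6,7,9}:2  {6,7,8,9}:8
  |U|=5: {2,6,7,8,9}:16  {4,5,6,7,9}:2  {5,6,7,8,9}:10
  |U|=6: {2,5,6,7,8,9}:26  {4,5,6,7,8,9}:12
  |U|=7: {2,4,5,6,7,8,9}:38  {3,4,5,6,7,8,9}:12
  |U|=8: {2,3,4,5,6,7,8,9}:50
  start at 0(d): 50

50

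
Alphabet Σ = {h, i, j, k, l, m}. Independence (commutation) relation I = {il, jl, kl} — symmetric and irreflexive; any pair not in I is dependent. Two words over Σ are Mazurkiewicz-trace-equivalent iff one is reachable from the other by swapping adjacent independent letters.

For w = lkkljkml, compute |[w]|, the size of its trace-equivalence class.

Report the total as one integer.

0(l) covers ∅
1(k) covers ∅
2(k) covers 1:k
3(l) covers 0:l
4(j) covers 2:k
5(k) covers 4:j
6(m) covers 3:l, 5:k
7(l) covers 6:m
floor of heap: 0:l, 1:k
completions by unplaced set U, small U first (add the entries for U minus each lowest piece of U):
  |U|=1: {7}:1
  |U|=2: {6,7}:1
  |U|=3: {3,6,7}:1  {5,6,7}:1
  |U|=4: {0,3,6,7}:1  {3,5,6,7}:2  {4,5,6,7}:1
  |U|=5: {0,3,5,6,7}:3  {2,4,5,6,7}:1  {3,4,5,6,7}:3
  |U|=6: {0,3,4,5,6,7}:6  {1,2,4,5,6,7}:1  {2,3,4,5,6,7}:4
  start at 0(l): 5
  start at 1(k): 10
sum over floor = 15

15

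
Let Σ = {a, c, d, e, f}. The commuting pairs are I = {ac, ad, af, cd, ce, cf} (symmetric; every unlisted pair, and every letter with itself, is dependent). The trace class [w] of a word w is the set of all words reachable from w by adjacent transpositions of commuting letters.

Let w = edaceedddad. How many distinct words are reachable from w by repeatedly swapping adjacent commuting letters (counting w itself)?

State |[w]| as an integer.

#0=e has no predecessor
#1=d depends on [0:e]
#2=a depends on [0:e]
#3=c has no predecessor
#4=e depends on [1:d, 2:a]
#5=e depends on [4:e]
#6=d depends on [5:e]
#7=d depends on [6:d]
#8=d depends on [7:d]
#9=a depends on [5:e]
#10=d depends on [8:d]
sources: [0:e, 3:c]
N(rest) = Σ N(rest − s) over sources s of rest; N(one piece) = 1:
  size 1 → [3]=1  [9]=1  [10]=1
  size 2 → [3,9]=2  [3,10]=2  [8,10]=1  [9,10]=2
  size 3 → [3,8,10]=3  [3,9,10]=6  [7,8,10]=1  [8,9,10]=3
  size 4 → [3,7,8,10]=4  [3,8,9,10]=12  [6,7,8,10]=1  [7,8,9,10]=4
  size 5 → [3,6,7,8,10]=5  [3,7,8,9,10]=20  [6,7,8,9,10]=5
  size 6 → [3,6,7,8,9,10]=30  [5,6,7,8,9,10]=5
  size 7 → [3,5,6,7,8,9,10]=35  [4,5,6,7,8,9,10]=5
  size 8 → [1,4,5,6,7,8,9,10]=5  [2,4,5,6,7,8,9,10]=5  [3,4,5,6,7,8,9,10]=40
  size 9 → [1,2,4,5,6,7,8,9,10]=10  [1,3,4,5,6,7,8,9,10]=45  [2,3,4,5,6,7,8,9,10]=45
  first=0(e) contributes 100
  first=3(c) contributes 10
|[w]| = 110

110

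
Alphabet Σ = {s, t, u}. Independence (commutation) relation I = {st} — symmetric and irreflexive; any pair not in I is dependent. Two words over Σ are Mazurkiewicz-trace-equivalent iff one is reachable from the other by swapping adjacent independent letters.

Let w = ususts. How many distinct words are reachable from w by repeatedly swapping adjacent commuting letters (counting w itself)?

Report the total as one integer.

drop 0:u onto floor
drop 1:s onto {0:u}
drop 2:u onto {1:s}
drop 3:s onto {2:u}
drop 4:t onto {2:u}
drop 5:s onto {3:s}
ground layer = {0:u}
drop-orders for the pieces not yet dropped (sum over which currently-grounded one goes next):
  1 to go: {4} 1  {5} 1
  2 to go: {3,5} 1  {4,5} 2
  3 to go: {3,4,5} 3
  4 to go: {2,3,4,5} 3
  if 0:u drops first: 3 orders

3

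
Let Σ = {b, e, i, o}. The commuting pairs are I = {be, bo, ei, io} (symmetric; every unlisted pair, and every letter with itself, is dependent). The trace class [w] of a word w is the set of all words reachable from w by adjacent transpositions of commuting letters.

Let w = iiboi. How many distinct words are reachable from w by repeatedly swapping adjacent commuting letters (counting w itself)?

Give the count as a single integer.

5

piece 0:i — minimal
piece 1:i rests on {0:i}
piece 2:b rests on {1:i}
piece 3:o — minimal
piece 4:i rests on {2:b}
minimal pieces: {0:i, 3:o}
ways to finish when only these pieces remain (= sum over removing one remaining piece with nothing left below it):
  1 left: {3}→1  {4}→1
  2 left: {2,4}→1  {3,4}→2
  3 left: {1,2,4}→1  {2,3,4}→3
  placing 0:i first → 4 extensions
  placing 3:o first → 1 extensions
total linear extensions = 5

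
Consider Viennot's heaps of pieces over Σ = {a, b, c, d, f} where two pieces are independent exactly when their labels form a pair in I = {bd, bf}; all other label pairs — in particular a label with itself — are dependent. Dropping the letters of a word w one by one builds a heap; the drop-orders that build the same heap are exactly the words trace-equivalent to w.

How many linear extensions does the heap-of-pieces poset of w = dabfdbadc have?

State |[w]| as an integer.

drop 0:d onto floor
drop 1:a onto {0:d}
drop 2:b onto {1:a}
drop 3:f onto {1:a}
drop 4:d onto {3:f}
drop 5:b onto {2:b}
drop 6:a onto {4:d, 5:b}
drop 7:d onto {6:a}
drop 8:c onto {7:d}
ground layer = {0:d}
drop-orders for the pieces not yet dropped (sum over which currently-grounded one goes next):
  1 to go: {8} 1
  2 to go: {7,8} 1
  3 to go: {6,7,8} 1
  4 to go: {4,6,7,8} 1  {5,6,7,8} 1
  5 to go: {2,5,6,7,8} 1  {3,4,6,7,8} 1  {4,5,6,7,8} 2
  6 to go: {2,4,5,6,7,8} 3  {3,4,5,6,7,8} 3
  7 to go: {2,3,4,5,6,7,8} 6
  if 0:d drops first: 6 orders

6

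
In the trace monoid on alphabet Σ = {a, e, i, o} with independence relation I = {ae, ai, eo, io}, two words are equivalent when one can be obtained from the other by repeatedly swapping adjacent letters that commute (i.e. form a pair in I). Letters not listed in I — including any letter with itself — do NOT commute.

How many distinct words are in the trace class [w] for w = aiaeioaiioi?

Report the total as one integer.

462

drop 0:a onto floor
drop 1:i onto floor
drop 2:a onto {0:a}
drop 3:e onto {1:i}
drop 4:i onto {3:e}
drop 5:o onto {2:a}
drop 6:a onto {5:o}
drop 7:i onto {4:i}
drop 8:i onto {7:i}
drop 9:o onto {6:a}
drop 10:i onto {8:i}
ground layer = {0:a, 1:i}
drop-orders for the pieces not yet dropped (sum over which currently-grounded one goes next):
  1 to go: {9} 1  {10} 1
  2 to go: {6,9} 1  {8,10} 1  {9,10} 2
  3 to go: {5,6,9} 1  {6,9,10} 3  {7,8,10} 1  {8,9,10} 3
  4 to go: {2,5,6,9} 1  {4,7,8,10} 1  {5,6,9,10} 4  {6,8,9,10} 6  {7,8,9,10} 4
  5 to go: {0,2,5,6,9} 1  {2,5,6,9,10} 5  {3,4,7,8,10} 1  {4,7,8,9,10} 5  {5,6,8,9,10} 10  {6,7,8,9,10} 10
  6 to go: {0,2,5,6,9,10} 6  {1,3,4,7,8,10} 1  {2,5,6,8,9,10} 15  {3,4,7,8,9,10} 6  {4,6,7,8,9,10} 15  {5,6,7,8,9,10} 20
  7 to go: {0,2,5,6,8,9,10} 21  {1,3,4,7,8,9,10} 7  {2,5,6,7,8,9,10} 35  {3,4,6,7,8,9,10} 21  {4,5,6,7,8,9,10} 35
  8 to go: {0,2,5,6,7,8,9,10} 56  {1,3,4,6,7,8,9,10} 28  {2,4,5,6,7,8,9,10} 70  {3,4,5,6,7,8,9,10} 56
  9 to go: {0,2,4,5,6,7,8,9,10} 126  {1,3,4,5,6,7,8,9,10} 84  {2,3,4,5,6,7,8,9,10} 126
  if 0:a drops first: 210 orders
  if 1:i drops first: 252 orders
heap linearizations: 462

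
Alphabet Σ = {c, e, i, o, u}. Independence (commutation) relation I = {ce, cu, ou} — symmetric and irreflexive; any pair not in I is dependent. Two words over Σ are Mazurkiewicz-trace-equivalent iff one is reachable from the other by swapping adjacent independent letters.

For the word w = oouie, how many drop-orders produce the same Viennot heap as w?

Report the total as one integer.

#0=o has no predecessor
#1=o depends on [0:o]
#2=u has no predecessor
#3=i depends on [1:o, 2:u]
#4=e depends on [3:i]
sources: [0:o, 2:u]
N(rest) = Σ N(rest − s) over sources s of rest; N(one piece) = 1:
  size 1 → [4]=1
  size 2 → [3,4]=1
  size 3 → [1,3,4]=1  [2,3,4]=1
  first=0(o) contributes 2
  first=2(u) contributes 1
|[w]| = 3

3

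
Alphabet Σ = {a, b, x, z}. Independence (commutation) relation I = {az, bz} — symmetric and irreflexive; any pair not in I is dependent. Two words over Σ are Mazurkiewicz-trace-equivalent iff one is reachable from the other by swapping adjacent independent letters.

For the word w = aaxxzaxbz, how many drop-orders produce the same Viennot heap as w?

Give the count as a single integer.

4

piece 0:a — minimal
piece 1:a rests on {0:a}
piece 2:x rests on {1:a}
piece 3:x rests on {2:x}
piece 4:z rests on {3:x}
piece 5:a rests on {3:x}
piece 6:x rests on {4:z, 5:a}
piece 7:b rests on {6:x}
piece 8:z rests on {6:x}
minimal pieces: {0:a}
ways to finish when only these pieces remain (= sum over removing one remaining piece with nothing left below it):
  1 left: {7}→1  {8}→1
  2 left: {7,8}→2
  3 left: {6,7,8}→2
  4 left: {4,6,7,8}→2  {5,6,7,8}→2
  5 left: {4,5,6,7,8}→4
  6 left: {3,4,5,6,7,8}→4
  7 left: {2,3,4,5,6,7,8}→4
  placing 0:a first → 4 extensions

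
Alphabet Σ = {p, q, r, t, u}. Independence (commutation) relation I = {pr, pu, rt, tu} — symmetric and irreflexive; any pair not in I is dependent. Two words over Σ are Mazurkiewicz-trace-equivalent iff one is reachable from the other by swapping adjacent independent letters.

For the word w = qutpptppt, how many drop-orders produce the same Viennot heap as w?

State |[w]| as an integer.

8

0(q) covers ∅
1(u) covers 0:q
2(t) covers 0:q
3(p) covers 2:t
4(p) covers 3:p
5(t) covers 4:p
6(p) covers 5:t
7(p) covers 6:p
8(t) covers 7:p
floor of heap: 0:q
completions by unplaced set U, small U first (add the entries for U minus each lowest piece of U):
  |U|=1: {1}:1  {8}:1
  |U|=2: {1,8}:2  {7,8}:1
  |U|=3: {1,7,8}:3  {6,7,8}:1
  |U|=4: {1,6,7,8}:4  {5,6,7,8}:1
  |U|=5: {1,5,6,7,8}:5  {4,5,6,7,8}:1
  |U|=6: {1,4,5,6,7,8}:6  {3,4,5,6,7,8}:1
  |U|=7: {1,3,4,5,6,7,8}:7  {2,3,4,5,6,7,8}:1
  start at 0(q): 8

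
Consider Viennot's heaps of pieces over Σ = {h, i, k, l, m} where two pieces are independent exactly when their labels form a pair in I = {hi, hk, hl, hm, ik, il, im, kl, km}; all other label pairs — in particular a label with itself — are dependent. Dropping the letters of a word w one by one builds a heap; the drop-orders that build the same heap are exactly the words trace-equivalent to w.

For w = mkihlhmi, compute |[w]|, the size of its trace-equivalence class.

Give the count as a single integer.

1680

#0=m has no predecessor
#1=k has no predecessor
#2=i has no predecessor
#3=h has no predecessor
#4=l depends on [0:m]
#5=h depends on [3:h]
#6=m depends on [4:l]
#7=i depends on [2:i]
sources: [0:m, 1:k, 2:i, 3:h]
N(rest) = Σ N(rest − s) over sources s of rest; N(one piece) = 1:
  size 1 → [1]=1  [5]=1  [6]=1  [7]=1
  size 2 → [1,5]=2  [1,6]=2  [1,7]=2  [2,7]=1  [3,5]=1  [4,6]=1  [5,6]=2  [5,7]=2  [6,7]=2
  size 3 → [0,4,6]=1  [1,2,7]=3  [1,3,5]=3  [1,4,6]=3  [1,5,6]=6  [1,5,7]=6  [1,6,7]=6  [2,5,7]=3  [2,6,7]=3  [3,5,6]=3  [3,5,7]=3  [4,5,6]=3  [4,6,7]=3  [5,6,7]=6
  size 4 → [0,1,4,6]=4  [0,4,5,6]=4  [0,4,6,7]=4  [1,2,5,7]=12  [1,2,6,7]=12  [1,3,5,6]=12  [1,3,5,7]=12  [1,4,5,6]=12  [1,4,6,7]=12  [1,5,6,7]=24  [2,3,5,7]=6  [2,4,6,7]=6  [2,5,6,7]=12  [3,4,5,6]=6  [3,5,6,7]=12  [4,5,6,7]=12
  size 5 → [0,1,4,5,6]=20  [0,1,4,6,7]=20  [0,2,4,6,7]=10  [0,3,4,5,6]=10  [0,4,5,6,7]=20  [1,2,3,5,7]=30  [1,2,4,6,7]=30  [1,2,5,6,7]=60  [1,3,4,5,6]=30  [1,3,5,6,7]=60  [1,4,5,6,7]=60  [2,3,5,6,7]=30  [2,4,5,6,7]=30  [3,4,5,6,7]=30
  size 6 → [0,1,2,4,6,7]=60  [0,1,3,4,5,6]=60  [0,1,4,5,6,7]=120  [0,2,4,5,6,7]=60  [0,3,4,5,6,7]=60  [1,2,3,5,6,7]=180  [1,2,4,5,6,7]=180  [1,3,4,5,6,7]=180  [2,3,4,5,6,7]=90
  first=0(m) contributes 630
  first=1(k) contributes 210
  first=2(i) contributes 420
  first=3(h) contributes 420
|[w]| = 1680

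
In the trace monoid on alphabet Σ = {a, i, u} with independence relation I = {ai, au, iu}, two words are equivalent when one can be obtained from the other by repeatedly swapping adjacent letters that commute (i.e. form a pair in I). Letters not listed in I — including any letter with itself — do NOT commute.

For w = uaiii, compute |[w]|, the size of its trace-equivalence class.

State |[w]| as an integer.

drop 0:u onto floor
drop 1:a onto floor
drop 2:i onto floor
drop 3:i onto {2:i}
drop 4:i onto {3:i}
ground layer = {0:u, 1:a, 2:i}
drop-orders for the pieces not yet dropped (sum over which currently-grounded one goes next):
  1 to go: {0} 1  {1} 1  {4} 1
  2 to go: {0,1} 2  {0,4} 2  {1,4} 2  {3,4} 1
  3 to go: {0,1,4} 6  {0,3,4} 3  {1,3,4} 3  {2,3,4} 1
  if 0:u drops first: 4 orders
  if 1:a drops first: 4 orders
  if 2:i drops first: 12 orders
heap linearizations: 20

20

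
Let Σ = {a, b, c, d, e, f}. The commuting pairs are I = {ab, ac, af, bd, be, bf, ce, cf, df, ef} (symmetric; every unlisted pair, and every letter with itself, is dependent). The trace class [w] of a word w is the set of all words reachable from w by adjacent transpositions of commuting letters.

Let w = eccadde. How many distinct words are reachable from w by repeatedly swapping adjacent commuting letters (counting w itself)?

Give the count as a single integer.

6

piece 0:e — minimal
piece 1:c — minimal
piece 2:c rests on {1:c}
piece 3:a rests on {0:e}
piece 4:d rests on {2:c, 3:a}
piece 5:d rests on {4:d}
piece 6:e rests on {5:d}
minimal pieces: {0:e, 1:c}
ways to finish when only these pieces remain (= sum over removing one remaining piece with nothing left below it):
  1 left: {6}→1
  2 left: {5,6}→1
  3 left: {4,5,6}→1
  4 left: {2,4,5,6}→1  {3,4,5,6}→1
  5 left: {0,3,4,5,6}→1  {1,2,4,5,6}→1  {2,3,4,5,6}→2
  placing 0:e first → 3 extensions
  placing 1:c first → 3 extensions
total linear extensions = 6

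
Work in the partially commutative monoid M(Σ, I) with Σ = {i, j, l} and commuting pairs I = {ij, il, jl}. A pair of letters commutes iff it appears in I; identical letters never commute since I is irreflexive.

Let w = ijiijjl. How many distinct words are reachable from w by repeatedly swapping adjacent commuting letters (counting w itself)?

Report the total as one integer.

drop 0:i onto floor
drop 1:j onto floor
drop 2:i onto {0:i}
drop 3:i onto {2:i}
drop 4:j onto {1:j}
drop 5:j onto {4:j}
drop 6:l onto floor
ground layer = {0:i, 1:j, 6:l}
drop-orders for the pieces not yet dropped (sum over which currently-grounded one goes next):
  1 to go: {3} 1  {5} 1  {6} 1
  2 to go: {2,3} 1  {3,5} 2  {3,6} 2  {4,5} 1  {5,6} 2
  3 to go: {0,2,3} 1  {1,4,5} 1  {2,3,5} 3  {2,3,6} 3  {3,4,5} 3  {3,5,6} 6  {4,5,6} 3
  4 to go: {0,2,3,5} 4  {0,2,3,6} 4  {1,3,4,5} 4  {1,4,5,6} 4  {2,3,4,5} 6  {2,3,5,6} 12  {3,4,5,6} 12
  5 to go: {0,2,3,4,5} 10  {0,2,3,5,6} 20  {1,2,3,4,5} 10  {1,3,4,5,6} 20  {2,3,4,5,6} 30
  if 0:i drops first: 60 orders
  if 1:j drops first: 60 orders
  if 6:l drops first: 20 orders
heap linearizations: 140

140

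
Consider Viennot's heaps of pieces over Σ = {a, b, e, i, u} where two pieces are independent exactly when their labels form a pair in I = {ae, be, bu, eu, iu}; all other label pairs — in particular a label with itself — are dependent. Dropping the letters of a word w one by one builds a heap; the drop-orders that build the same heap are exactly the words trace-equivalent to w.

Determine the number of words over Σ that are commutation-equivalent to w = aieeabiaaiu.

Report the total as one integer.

12

drop 0:a onto floor
drop 1:i onto {0:a}
drop 2:e onto {1:i}
drop 3:e onto {2:e}
drop 4:a onto {1:i}
drop 5:b onto {4:a}
drop 6:i onto {3:e, 5:b}
drop 7:a onto {6:i}
drop 8:a onto {7:a}
drop 9:i onto {8:a}
drop 10:u onto {8:a}
ground layer = {0:a}
drop-orders for the pieces not yet dropped (sum over which currently-grounded one goes next):
  1 to go: {9} 1  {10} 1
  2 to go: {9,10} 2
  3 to go: {8,9,10} 2
  4 to go: {7,8,9,10} 2
  5 to go: {6,7,8,9,10} 2
  6 to go: {3,6,7,8,9,10} 2  {5,6,7,8,9,10} 2
  7 to go: {2,3,6,7,8,9,10} 2  {3,5,6,7,8,9,10} 4  {4,5,6,7,8,9,10} 2
  8 to go: {2,3,5,6,7,8,9,10} 6  {3,4,5,6,7,8,9,10} 6
  9 to go: {2,3,4,5,6,7,8,9,10} 12
  if 0:a drops first: 12 orders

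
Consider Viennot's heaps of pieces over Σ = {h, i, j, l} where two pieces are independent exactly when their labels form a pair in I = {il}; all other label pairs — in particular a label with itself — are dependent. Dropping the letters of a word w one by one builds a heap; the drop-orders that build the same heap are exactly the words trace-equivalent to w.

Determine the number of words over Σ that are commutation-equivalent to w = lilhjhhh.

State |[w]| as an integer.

3

0(l) covers ∅
1(i) covers ∅
2(l) covers 0:l
3(h) covers 1:i, 2:l
4(j) covers 3:h
5(h) covers 4:j
6(h) covers 5:h
7(h) covers 6:h
floor of heap: 0:l, 1:i
completions by unplaced set U, small U first (add the entries for U minus each lowest piece of U):
  |U|=1: {7}:1
  |U|=2: {6,7}:1
  |U|=3: {5,6,7}:1
  |U|=4: {4,5,6,7}:1
  |U|=5: {3,4,5,6,7}:1
  |U|=6: {1,3,4,5,6,7}:1  {2,3,4,5,6,7}:1
  start at 0(l): 2
  start at 1(i): 1
sum over floor = 3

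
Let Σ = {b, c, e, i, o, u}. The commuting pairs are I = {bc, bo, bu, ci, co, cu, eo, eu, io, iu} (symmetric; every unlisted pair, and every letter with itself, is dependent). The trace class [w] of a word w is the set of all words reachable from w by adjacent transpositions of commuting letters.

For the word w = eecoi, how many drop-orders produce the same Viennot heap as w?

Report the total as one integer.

0(e) covers ∅
1(e) covers 0:e
2(c) covers 1:e
3(o) covers ∅
4(i) covers 1:e
floor of heap: 0:e, 3:o
completions by unplaced set U, small U first (add the entries for U minus each lowest piece of U):
  |U|=1: {2}:1  {3}:1  {4}:1
  |U|=2: {2,3}:2  {2,4}:2  {3,4}:2
  |U|=3: {1,2,4}:2  {2,3,4}:6
  start at 0(e): 8
  start at 3(o): 2
sum over floor = 10

10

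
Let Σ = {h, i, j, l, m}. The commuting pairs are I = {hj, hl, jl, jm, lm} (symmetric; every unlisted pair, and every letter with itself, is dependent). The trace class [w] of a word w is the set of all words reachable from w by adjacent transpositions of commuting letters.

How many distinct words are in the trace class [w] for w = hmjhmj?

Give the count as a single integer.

#0=h has no predecessor
#1=m depends on [0:h]
#2=j has no predecessor
#3=h depends on [1:m]
#4=m depends on [3:h]
#5=j depends on [2:j]
sources: [0:h, 2:j]
N(rest) = Σ N(rest − s) over sources s of rest; N(one piece) = 1:
  size 1 → [4]=1  [5]=1
  size 2 → [2,5]=1  [3,4]=1  [4,5]=2
  size 3 → [1,3,4]=1  [2,4,5]=3  [3,4,5]=3
  size 4 → [0,1,3,4]=1  [1,3,4,5]=4  [2,3,4,5]=6
  first=0(h) contributes 10
  first=2(j) contributes 5
|[w]| = 15

15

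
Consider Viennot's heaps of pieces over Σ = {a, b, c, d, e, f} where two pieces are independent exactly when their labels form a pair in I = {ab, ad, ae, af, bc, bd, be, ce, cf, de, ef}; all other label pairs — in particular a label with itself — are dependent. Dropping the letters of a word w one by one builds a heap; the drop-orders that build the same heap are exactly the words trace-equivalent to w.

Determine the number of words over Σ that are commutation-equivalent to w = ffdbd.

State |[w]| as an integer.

3

#0=f has no predecessor
#1=f depends on [0:f]
#2=d depends on [1:f]
#3=b depends on [1:f]
#4=d depends on [2:d]
sources: [0:f]
N(rest) = Σ N(rest − s) over sources s of rest; N(one piece) = 1:
  size 1 → [3]=1  [4]=1
  size 2 → [2,4]=1  [3,4]=2
  size 3 → [2,3,4]=3
  first=0(f) contributes 3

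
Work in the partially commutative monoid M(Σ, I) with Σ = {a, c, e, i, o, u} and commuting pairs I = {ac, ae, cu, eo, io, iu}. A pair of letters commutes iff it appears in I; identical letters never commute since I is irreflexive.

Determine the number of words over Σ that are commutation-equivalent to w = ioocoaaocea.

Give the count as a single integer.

9

#0=i has no predecessor
#1=o has no predecessor
#2=o depends on [1:o]
#3=c depends on [0:i, 2:o]
#4=o depends on [3:c]
#5=a depends on [4:o]
#6=a depends on [5:a]
#7=o depends on [6:a]
#8=c depends on [7:o]
#9=e depends on [8:c]
#10=a depends on [7:o]
sources: [0:i, 1:o]
N(rest) = Σ N(rest − s) over sources s of rest; N(one piece) = 1:
  size 1 → [9]=1  [10]=1
  size 2 → [8,9]=1  [9,10]=2
  size 3 → [8,9,10]=3
  size 4 → [7,8,9,10]=3
  size 5 → [6,7,8,9,10]=3
  size 6 → [5,6,7,8,9,10]=3
  size 7 → [4,5,6,7,8,9,10]=3
  size 8 → [3,4,5,6,7,8,9,10]=3
  size 9 → [0,3,4,5,6,7,8,9,10]=3  [2,3,4,5,6,7,8,9,10]=3
  first=0(i) contributes 3
  first=1(o) contributes 6
|[w]| = 9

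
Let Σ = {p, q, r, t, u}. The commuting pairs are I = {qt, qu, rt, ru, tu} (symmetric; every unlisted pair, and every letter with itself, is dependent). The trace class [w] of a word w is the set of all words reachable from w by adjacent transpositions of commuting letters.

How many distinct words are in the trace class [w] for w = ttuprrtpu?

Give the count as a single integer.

piece 0:t — minimal
piece 1:t rests on {0:t}
piece 2:u — minimal
piece 3:p rests on {1:t, 2:u}
piece 4:r rests on {3:p}
piece 5:r rests on {4:r}
piece 6:t rests on {3:p}
piece 7:p rests on {5:r, 6:t}
piece 8:u rests on {7:p}
minimal pieces: {0:t, 2:u}
ways to finish when only these pieces remain (= sum over removing one remaining piece with nothing left below it):
  1 left: {8}→1
  2 left: {7,8}→1
  3 left: {5,7,8}→1  {6,7,8}→1
  4 left: {4,5,7,8}→1  {5,6,7,8}→2
  5 left: {4,5,6,7,8}→3
  6 left: {3,4,5,6,7,8}→3
  7 left: {1,3,4,5,6,7,8}→3  {2,3,4,5,6,7,8}→3
  placing 0:t first → 6 extensions
  placing 2:u first → 3 extensions
total linear extensions = 9

9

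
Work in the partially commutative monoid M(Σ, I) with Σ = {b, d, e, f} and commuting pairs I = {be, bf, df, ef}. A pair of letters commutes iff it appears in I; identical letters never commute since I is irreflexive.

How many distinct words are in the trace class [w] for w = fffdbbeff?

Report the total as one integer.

378

piece 0:f — minimal
piece 1:f rests on {0:f}
piece 2:f rests on {1:f}
piece 3:d — minimal
piece 4:b rests on {3:d}
piece 5:b rests on {4:b}
piece 6:e rests on {3:d}
piece 7:f rests on {2:f}
piece 8:f rests on {7:f}
minimal pieces: {0:f, 3:d}
ways to finish when only these pieces remain (= sum over removing one remaining piece with nothing left below it):
  1 left: {5}→1  {6}→1  {8}→1
  2 left: {4,5}→1  {5,6}→2  {5,8}→2  {6,8}→2  {7,8}→1
  3 left: {2,7,8}→1  {4,5,6}→3  {4,5,8}→3  {5,6,8}→6  {5,7,8}→3  {6,7,8}→3
  4 left: {1,2,7,8}→1  {2,5,7,8}→4  {2,6,7,8}→4  {3,4,5,6}→3  {4,5,6,8}→12  {4,5,7,8}→6  {5,6,7,8}→12
  5 left: {0,1,2,7,8}→1  {1,2,5,7,8}→5  {1,2,6,7,8}→5  {2,4,5,7,8}→10  {2,5,6,7,8}→20  {3,4,5,6,8}→15  {4,5,6,7,8}→30
  6 left: {0,1,2,5,7,8}→6  {0,1,2,6,7,8}→6  {1,2,4,5,7,8}→15  {1,2,5,6,7,8}→30  {2,4,5,6,7,8}→60  {3,4,5,6,7,8}→45
  7 left: {0,1,2,4,5,7,8}→21  {0,1,2,5,6,7,8}→42  {1,2,4,5,6,7,8}→105  {2,3,4,5,6,7,8}→105
  placing 0:f first → 210 extensions
  placing 3:d first → 168 extensions
total linear extensions = 378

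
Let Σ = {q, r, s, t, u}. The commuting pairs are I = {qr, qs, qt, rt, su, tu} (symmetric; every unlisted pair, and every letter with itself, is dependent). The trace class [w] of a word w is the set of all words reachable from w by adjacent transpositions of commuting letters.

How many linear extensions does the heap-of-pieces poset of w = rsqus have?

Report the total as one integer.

drop 0:r onto floor
drop 1:s onto {0:r}
drop 2:q onto floor
drop 3:u onto {0:r, 2:q}
drop 4:s onto {1:s}
ground layer = {0:r, 2:q}
drop-orders for the pieces not yet dropped (sum over which currently-grounded one goes next):
  1 to go: {3} 1  {4} 1
  2 to go: {1,4} 1  {2,3} 1  {3,4} 2
  3 to go: {1,3,4} 3  {2,3,4} 3
  if 0:r drops first: 6 orders
  if 2:q drops first: 3 orders
heap linearizations: 9

9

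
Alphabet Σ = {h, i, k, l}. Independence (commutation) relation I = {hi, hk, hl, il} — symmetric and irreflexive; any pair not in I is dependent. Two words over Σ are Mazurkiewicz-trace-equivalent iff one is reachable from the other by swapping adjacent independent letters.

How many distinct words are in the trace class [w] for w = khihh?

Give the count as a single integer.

drop 0:k onto floor
drop 1:h onto floor
drop 2:i onto {0:k}
drop 3:h onto {1:h}
drop 4:h onto {3:h}
ground layer = {0:k, 1:h}
drop-orders for the pieces not yet dropped (sum over which currently-grounded one goes next):
  1 to go: {2} 1  {4} 1
  2 to go: {0,2} 1  {2,4} 2  {3,4} 1
  3 to go: {0,2,4} 3  {1,3,4} 1  {2,3,4} 3
  if 0:k drops first: 4 orders
  if 1:h drops first: 6 orders
heap linearizations: 10

10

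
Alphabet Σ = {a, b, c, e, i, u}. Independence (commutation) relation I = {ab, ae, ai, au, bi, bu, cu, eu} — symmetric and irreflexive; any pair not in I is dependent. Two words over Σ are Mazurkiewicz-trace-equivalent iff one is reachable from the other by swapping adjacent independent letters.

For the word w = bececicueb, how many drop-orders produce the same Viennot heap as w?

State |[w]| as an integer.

4

0(b) covers ∅
1(e) covers 0:b
2(c) covers 1:e
3(e) covers 2:c
4(c) covers 3:e
5(i) covers 4:c
6(c) covers 5:i
7(u) covers 5:i
8(e) covers 6:c
9(b) covers 8:e
floor of heap: 0:b
completions by unplaced set U, small U first (add the entries for U minus each lowest piece of U):
  |U|=1: {7}:1  {9}:1
  |U|=2: {7,9}:2  {8,9}:1
  |U|=3: {6,8,9}:1  {7,8,9}:3
  |U|=4: {6,7,8,9}:4
  |U|=5: {5,6,7,8,9}:4
  |U|=6: {4,5,6,7,8,9}:4
  |U|=7: {3,4,5,6,7,8,9}:4
  |U|=8: {2,3,4,5,6,7,8,9}:4
  start at 0(b): 4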